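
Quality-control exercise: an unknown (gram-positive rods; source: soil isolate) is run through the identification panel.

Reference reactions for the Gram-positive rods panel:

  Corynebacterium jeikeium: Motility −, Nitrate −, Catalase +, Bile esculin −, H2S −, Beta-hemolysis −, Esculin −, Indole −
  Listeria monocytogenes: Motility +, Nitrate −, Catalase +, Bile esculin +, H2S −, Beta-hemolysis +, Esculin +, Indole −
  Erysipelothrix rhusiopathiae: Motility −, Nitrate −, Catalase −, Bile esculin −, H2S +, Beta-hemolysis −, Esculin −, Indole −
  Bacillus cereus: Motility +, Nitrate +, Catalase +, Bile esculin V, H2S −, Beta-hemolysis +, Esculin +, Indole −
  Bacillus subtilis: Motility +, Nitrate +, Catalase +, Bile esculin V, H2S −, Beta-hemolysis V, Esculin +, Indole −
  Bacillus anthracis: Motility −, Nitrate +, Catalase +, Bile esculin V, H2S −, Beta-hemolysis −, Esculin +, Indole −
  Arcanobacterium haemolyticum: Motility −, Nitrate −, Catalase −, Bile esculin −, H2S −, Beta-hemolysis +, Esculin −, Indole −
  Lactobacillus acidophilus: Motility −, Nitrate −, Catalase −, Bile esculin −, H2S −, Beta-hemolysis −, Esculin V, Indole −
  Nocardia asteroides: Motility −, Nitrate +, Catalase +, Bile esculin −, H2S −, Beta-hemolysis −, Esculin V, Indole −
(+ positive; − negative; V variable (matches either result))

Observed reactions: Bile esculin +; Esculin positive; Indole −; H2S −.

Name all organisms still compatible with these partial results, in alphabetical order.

Bacillus anthracis, Bacillus cereus, Bacillus subtilis, Listeria monocytogenes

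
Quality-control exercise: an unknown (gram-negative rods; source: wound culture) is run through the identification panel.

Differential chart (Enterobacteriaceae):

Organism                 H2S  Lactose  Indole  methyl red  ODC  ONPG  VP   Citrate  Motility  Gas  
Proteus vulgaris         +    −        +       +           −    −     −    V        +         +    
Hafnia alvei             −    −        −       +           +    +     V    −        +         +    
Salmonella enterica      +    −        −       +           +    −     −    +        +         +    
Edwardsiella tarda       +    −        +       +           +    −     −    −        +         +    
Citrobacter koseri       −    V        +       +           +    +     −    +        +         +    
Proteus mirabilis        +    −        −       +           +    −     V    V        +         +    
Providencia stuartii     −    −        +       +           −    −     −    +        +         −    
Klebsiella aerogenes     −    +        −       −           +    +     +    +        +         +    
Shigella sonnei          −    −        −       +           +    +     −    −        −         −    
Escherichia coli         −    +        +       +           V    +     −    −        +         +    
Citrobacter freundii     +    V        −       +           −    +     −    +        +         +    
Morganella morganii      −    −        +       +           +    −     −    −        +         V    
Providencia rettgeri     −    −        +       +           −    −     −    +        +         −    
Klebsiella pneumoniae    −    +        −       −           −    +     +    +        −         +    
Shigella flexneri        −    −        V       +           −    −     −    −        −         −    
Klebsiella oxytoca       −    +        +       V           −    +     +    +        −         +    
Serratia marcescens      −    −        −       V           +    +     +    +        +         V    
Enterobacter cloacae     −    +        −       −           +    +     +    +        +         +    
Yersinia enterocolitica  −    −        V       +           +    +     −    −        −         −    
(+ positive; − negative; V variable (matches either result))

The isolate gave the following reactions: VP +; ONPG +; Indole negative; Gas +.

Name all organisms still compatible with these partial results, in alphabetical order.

Enterobacter cloacae, Hafnia alvei, Klebsiella aerogenes, Klebsiella pneumoniae, Serratia marcescens

Indole −: excludes 8 organisms — 11 left.
ONPG +: excludes Salmonella enterica, Proteus mirabilis, Shigella flexneri — 8 left.
Gas +: excludes Shigella sonnei, Yersinia enterocolitica — 6 left.
VP +: excludes Citrobacter freundii — 5 left.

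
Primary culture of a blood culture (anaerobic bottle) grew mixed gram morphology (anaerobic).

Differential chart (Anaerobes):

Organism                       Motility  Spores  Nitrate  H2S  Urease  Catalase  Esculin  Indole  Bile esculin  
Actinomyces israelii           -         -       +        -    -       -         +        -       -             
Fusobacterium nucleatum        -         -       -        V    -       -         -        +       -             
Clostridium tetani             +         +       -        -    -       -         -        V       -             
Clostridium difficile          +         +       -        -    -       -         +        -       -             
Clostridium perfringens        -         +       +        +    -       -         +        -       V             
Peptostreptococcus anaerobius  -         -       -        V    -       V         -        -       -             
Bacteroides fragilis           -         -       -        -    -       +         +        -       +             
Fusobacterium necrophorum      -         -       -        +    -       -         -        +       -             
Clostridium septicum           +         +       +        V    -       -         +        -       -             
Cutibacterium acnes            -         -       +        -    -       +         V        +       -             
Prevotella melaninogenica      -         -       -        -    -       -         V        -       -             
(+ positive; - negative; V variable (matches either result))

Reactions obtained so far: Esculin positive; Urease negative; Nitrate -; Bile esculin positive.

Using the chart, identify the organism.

Bacteroides fragilis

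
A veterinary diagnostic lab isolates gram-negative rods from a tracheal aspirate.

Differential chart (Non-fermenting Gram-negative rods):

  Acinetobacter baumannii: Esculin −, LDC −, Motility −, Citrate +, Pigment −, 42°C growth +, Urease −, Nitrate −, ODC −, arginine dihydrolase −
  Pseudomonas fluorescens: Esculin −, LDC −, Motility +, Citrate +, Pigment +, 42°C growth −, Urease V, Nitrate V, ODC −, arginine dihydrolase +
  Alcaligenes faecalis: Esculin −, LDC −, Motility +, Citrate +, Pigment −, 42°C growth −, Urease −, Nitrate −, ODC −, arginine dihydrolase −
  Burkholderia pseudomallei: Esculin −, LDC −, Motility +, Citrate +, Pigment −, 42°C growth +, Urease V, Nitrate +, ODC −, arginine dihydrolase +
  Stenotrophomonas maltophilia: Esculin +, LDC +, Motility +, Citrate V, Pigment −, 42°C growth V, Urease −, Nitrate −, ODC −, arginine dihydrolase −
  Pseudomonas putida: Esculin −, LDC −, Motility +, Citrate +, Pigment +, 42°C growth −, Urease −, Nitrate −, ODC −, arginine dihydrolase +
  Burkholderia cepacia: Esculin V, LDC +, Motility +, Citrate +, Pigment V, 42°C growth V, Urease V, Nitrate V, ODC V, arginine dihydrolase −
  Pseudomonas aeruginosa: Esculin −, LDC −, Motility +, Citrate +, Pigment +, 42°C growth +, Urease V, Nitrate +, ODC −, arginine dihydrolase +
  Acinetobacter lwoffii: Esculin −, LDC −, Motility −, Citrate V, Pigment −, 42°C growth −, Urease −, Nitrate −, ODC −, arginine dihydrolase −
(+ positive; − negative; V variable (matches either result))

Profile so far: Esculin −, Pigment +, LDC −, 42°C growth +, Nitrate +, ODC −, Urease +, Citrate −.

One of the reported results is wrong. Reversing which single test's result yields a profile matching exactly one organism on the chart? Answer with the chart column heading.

Citrate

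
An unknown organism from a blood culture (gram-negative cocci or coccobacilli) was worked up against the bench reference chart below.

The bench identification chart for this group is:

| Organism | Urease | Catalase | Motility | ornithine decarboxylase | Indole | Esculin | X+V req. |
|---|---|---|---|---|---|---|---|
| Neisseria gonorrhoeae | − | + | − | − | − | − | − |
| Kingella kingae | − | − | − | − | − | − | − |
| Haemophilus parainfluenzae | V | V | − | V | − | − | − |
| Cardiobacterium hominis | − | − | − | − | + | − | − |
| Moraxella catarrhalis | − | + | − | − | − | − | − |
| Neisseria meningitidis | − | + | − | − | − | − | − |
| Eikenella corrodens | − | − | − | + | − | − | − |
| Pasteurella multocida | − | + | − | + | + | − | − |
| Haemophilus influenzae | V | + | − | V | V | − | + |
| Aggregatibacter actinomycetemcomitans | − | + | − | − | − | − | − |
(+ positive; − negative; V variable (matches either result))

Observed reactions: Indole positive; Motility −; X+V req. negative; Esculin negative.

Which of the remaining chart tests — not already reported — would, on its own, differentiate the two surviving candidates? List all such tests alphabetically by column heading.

Catalase, ornithine decarboxylase

Esculin −: all 10 remaining candidates are consistent.
Motility −: all 10 remaining candidates are consistent.
X+V req. −: excludes Haemophilus influenzae — 9 left.
Indole +: excludes 7 organisms — 2 left.
Two candidates remain: Cardiobacterium hominis and Pasteurella multocida.
  Urease: − vs − — same for both, does not separate.
  Catalase: Cardiobacterium hominis −, Pasteurella multocida + — discriminates.
  ornithine decarboxylase: Cardiobacterium hominis −, Pasteurella multocida + — discriminates.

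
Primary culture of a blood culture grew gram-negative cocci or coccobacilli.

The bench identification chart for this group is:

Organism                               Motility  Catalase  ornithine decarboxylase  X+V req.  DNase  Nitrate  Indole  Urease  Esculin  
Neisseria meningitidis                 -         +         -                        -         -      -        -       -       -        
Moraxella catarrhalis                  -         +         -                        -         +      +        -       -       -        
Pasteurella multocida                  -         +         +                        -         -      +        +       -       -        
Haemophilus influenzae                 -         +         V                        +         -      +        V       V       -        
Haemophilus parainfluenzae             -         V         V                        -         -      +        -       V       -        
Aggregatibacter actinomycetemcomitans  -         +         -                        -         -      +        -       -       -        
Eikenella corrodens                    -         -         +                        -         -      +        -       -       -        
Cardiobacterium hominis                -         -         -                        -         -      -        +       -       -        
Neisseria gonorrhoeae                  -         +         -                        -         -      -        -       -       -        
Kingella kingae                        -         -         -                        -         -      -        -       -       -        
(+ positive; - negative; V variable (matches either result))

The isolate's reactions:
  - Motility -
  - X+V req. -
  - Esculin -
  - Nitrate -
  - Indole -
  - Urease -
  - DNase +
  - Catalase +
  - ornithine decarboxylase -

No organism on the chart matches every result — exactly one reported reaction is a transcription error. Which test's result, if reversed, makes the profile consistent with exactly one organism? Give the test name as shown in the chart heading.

Nitrate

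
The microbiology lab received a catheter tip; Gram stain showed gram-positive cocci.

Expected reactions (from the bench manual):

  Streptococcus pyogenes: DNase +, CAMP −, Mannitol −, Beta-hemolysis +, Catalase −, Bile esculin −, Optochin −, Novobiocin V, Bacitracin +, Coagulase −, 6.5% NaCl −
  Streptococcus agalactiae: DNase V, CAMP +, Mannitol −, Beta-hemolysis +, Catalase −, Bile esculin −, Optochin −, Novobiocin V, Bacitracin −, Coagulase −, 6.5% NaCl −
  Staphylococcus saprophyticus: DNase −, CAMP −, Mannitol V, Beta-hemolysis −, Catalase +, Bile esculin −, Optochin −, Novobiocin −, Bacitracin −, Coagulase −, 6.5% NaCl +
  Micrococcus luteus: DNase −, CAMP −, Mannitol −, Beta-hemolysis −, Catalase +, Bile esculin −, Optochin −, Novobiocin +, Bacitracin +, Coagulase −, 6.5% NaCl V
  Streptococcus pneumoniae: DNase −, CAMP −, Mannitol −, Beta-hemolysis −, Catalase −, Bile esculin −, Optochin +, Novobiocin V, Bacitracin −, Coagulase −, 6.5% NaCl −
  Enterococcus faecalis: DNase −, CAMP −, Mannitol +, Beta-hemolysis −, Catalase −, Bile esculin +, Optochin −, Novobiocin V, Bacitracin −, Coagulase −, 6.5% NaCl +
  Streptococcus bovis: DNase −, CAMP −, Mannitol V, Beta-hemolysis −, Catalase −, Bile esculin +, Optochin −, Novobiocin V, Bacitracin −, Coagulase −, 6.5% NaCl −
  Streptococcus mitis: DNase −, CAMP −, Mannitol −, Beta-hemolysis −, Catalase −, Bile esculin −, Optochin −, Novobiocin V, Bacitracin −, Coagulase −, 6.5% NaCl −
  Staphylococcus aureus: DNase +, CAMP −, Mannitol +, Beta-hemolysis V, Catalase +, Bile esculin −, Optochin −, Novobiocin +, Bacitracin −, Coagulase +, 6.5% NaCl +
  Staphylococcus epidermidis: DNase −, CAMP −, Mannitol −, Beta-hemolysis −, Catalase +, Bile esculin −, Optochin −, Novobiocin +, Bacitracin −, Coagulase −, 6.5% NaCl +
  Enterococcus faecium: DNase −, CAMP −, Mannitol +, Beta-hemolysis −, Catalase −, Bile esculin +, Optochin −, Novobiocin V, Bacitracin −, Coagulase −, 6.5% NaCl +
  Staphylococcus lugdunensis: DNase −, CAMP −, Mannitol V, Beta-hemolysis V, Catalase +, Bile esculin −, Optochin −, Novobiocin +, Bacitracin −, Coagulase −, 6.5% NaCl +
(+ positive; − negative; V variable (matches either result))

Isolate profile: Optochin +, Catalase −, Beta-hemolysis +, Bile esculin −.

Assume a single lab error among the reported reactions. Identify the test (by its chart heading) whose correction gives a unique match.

Beta-hemolysis

As reported, no row in the chart matches all 4 reactions.
Reversing Beta-hemolysis (to −) → unique match: Streptococcus pneumoniae.
Reversing Catalase → still no organism matches.
Reversing Bile esculin → still no organism matches.
Reversing Optochin → 2 organisms match (not unique).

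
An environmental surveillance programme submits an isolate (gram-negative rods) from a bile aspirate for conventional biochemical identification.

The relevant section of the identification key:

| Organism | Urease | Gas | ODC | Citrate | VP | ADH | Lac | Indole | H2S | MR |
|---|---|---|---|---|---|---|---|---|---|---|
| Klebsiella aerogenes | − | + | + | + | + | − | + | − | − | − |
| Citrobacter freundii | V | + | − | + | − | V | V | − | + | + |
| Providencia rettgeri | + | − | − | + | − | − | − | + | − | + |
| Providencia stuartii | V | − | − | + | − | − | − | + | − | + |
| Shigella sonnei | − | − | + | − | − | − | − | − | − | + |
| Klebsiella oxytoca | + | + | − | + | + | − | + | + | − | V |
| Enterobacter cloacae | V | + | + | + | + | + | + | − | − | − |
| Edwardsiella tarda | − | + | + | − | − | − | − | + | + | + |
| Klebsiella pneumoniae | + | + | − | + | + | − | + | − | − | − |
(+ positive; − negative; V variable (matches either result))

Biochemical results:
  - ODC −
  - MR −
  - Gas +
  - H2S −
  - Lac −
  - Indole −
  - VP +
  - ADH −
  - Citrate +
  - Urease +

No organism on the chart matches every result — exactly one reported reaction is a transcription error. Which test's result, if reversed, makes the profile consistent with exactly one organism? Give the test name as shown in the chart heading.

Lac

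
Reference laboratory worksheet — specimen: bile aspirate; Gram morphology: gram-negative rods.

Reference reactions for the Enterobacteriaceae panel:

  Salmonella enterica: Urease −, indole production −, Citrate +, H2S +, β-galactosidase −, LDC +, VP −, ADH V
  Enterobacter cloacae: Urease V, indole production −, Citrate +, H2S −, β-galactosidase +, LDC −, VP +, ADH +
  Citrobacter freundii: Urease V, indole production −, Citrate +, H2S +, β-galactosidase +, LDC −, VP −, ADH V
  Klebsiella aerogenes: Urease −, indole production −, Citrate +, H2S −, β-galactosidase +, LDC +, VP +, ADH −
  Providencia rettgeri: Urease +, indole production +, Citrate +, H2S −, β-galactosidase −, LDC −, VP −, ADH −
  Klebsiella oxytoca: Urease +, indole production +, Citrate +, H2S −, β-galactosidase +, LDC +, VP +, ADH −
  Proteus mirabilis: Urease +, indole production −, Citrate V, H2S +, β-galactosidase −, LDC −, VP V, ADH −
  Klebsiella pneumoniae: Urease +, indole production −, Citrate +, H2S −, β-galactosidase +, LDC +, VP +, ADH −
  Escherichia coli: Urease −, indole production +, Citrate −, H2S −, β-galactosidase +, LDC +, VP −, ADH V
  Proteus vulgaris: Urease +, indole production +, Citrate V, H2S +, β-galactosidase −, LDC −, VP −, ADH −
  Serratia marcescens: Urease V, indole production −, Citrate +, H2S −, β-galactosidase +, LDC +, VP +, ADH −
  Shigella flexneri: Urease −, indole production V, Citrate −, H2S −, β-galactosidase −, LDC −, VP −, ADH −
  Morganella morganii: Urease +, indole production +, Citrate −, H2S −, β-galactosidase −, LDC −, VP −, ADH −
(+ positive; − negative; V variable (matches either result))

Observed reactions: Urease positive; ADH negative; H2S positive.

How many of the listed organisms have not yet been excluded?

3

Urease +: excludes Salmonella enterica, Klebsiella aerogenes, Escherichia coli, Shigella flexneri — 9 left.
H2S +: excludes 6 organisms — 3 left.
ADH −: all 3 remaining candidates are consistent.
Still consistent: Citrobacter freundii, Proteus mirabilis, Proteus vulgaris.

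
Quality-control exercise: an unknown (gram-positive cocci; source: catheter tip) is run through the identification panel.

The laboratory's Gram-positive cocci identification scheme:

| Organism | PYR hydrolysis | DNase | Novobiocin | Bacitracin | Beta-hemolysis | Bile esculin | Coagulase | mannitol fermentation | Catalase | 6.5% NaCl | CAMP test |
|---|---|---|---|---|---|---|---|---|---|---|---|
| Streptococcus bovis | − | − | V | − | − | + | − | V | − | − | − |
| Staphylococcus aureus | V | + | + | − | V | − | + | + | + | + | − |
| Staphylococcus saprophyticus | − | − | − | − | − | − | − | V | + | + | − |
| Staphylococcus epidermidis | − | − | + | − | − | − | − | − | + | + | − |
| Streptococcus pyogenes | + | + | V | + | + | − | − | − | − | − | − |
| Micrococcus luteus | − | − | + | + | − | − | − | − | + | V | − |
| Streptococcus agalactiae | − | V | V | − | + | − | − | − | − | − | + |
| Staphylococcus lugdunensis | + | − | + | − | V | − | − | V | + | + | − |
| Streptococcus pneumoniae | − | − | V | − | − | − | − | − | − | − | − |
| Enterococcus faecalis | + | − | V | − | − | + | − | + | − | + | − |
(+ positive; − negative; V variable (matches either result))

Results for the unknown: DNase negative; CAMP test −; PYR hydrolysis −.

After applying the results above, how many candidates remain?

CAMP test −: excludes Streptococcus agalactiae — 9 left.
PYR hydrolysis −: excludes Streptococcus pyogenes, Staphylococcus lugdunensis, Enterococcus faecalis — 6 left.
DNase −: excludes Staphylococcus aureus — 5 left.
Still consistent: Micrococcus luteus, Staphylococcus epidermidis, Staphylococcus saprophyticus, Streptococcus bovis, Streptococcus pneumoniae.

5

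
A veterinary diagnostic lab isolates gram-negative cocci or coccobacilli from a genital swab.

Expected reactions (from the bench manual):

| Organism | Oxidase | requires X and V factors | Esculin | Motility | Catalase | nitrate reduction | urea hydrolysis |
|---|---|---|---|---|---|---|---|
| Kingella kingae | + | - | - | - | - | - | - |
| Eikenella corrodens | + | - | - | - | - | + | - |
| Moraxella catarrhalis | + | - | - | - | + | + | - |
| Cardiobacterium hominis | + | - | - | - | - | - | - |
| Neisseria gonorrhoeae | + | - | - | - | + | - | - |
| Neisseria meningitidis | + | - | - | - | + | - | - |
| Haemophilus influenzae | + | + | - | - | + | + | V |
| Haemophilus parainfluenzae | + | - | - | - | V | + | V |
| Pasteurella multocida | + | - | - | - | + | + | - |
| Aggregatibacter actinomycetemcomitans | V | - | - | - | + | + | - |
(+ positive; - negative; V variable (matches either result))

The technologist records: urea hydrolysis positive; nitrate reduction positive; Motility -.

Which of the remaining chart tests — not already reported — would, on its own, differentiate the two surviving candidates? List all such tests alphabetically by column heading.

nitrate reduction +: excludes Kingella kingae, Cardiobacterium hominis, Neisseria gonorrhoeae, Neisseria meningitidis — 6 left.
Motility -: all 6 remaining candidates are consistent.
urea hydrolysis +: excludes Eikenella corrodens, Moraxella catarrhalis, Pasteurella multocida, Aggregatibacter actinomycetemcomitans — 2 left.
Two candidates remain: Haemophilus influenzae and Haemophilus parainfluenzae.
  Oxidase: + vs + — same for both, does not separate.
  requires X and V factors: Haemophilus influenzae +, Haemophilus parainfluenzae - — discriminates.
  Esculin: - vs - — same for both, does not separate.
  Catalase: + vs V — variable for at least one, does not separate.

requires X and V factors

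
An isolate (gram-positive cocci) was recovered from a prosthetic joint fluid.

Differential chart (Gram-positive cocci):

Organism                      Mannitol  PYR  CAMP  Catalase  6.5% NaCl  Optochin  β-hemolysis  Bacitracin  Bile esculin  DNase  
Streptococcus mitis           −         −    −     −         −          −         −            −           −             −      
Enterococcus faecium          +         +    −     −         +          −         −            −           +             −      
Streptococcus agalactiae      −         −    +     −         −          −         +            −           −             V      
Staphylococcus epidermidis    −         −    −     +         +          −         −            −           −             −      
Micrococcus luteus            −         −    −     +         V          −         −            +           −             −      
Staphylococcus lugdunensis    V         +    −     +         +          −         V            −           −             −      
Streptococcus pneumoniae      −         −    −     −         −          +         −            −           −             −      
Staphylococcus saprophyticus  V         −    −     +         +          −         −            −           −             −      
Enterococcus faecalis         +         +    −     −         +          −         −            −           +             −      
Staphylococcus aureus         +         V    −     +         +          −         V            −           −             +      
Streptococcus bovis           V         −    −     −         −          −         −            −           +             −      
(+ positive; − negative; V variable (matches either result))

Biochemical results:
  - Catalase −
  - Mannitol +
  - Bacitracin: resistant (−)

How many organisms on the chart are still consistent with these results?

3

Mannitol +: excludes 5 organisms — 6 left.
Bacitracin −: all 6 remaining candidates are consistent.
Catalase −: excludes Staphylococcus lugdunensis, Staphylococcus saprophyticus, Staphylococcus aureus — 3 left.
Still consistent: Enterococcus faecalis, Enterococcus faecium, Streptococcus bovis.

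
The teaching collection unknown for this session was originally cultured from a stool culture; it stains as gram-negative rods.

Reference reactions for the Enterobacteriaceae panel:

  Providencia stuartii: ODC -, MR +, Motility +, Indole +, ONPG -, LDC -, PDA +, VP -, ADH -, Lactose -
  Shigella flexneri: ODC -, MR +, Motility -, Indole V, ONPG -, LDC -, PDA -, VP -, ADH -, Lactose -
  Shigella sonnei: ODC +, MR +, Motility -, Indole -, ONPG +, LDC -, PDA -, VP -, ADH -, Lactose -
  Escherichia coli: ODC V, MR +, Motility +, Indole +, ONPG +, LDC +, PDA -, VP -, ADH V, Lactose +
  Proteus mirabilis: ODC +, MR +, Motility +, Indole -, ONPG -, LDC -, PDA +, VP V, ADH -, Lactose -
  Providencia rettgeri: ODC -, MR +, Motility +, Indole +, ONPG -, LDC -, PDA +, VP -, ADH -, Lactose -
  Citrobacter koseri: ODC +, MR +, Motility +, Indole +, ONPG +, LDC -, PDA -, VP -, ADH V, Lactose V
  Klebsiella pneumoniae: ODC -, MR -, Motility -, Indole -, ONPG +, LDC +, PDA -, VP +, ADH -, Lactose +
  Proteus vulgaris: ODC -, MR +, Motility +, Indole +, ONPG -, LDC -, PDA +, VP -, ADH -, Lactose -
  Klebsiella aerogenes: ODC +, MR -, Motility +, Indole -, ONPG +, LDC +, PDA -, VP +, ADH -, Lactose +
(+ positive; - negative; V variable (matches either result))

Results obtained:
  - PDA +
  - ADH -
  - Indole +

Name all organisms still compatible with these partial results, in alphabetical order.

Proteus vulgaris, Providencia rettgeri, Providencia stuartii

Indole +: excludes Shigella sonnei, Proteus mirabilis, Klebsiella pneumoniae, Klebsiella aerogenes — 6 left.
PDA +: excludes Shigella flexneri, Escherichia coli, Citrobacter koseri — 3 left.
ADH -: all 3 remaining candidates are consistent.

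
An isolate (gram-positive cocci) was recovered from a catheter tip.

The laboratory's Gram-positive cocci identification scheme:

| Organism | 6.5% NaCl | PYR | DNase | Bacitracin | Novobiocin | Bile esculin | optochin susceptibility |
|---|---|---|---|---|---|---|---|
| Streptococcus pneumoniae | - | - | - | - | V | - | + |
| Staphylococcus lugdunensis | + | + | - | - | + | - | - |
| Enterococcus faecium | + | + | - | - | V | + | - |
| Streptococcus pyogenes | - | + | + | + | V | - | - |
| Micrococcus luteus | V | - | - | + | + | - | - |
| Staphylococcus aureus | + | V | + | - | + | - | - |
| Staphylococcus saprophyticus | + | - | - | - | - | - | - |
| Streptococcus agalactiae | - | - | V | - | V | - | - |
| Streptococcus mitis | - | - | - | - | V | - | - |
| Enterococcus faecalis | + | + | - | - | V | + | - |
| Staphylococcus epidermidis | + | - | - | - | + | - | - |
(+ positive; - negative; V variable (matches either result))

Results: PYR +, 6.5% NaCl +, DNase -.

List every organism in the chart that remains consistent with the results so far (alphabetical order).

Enterococcus faecalis, Enterococcus faecium, Staphylococcus lugdunensis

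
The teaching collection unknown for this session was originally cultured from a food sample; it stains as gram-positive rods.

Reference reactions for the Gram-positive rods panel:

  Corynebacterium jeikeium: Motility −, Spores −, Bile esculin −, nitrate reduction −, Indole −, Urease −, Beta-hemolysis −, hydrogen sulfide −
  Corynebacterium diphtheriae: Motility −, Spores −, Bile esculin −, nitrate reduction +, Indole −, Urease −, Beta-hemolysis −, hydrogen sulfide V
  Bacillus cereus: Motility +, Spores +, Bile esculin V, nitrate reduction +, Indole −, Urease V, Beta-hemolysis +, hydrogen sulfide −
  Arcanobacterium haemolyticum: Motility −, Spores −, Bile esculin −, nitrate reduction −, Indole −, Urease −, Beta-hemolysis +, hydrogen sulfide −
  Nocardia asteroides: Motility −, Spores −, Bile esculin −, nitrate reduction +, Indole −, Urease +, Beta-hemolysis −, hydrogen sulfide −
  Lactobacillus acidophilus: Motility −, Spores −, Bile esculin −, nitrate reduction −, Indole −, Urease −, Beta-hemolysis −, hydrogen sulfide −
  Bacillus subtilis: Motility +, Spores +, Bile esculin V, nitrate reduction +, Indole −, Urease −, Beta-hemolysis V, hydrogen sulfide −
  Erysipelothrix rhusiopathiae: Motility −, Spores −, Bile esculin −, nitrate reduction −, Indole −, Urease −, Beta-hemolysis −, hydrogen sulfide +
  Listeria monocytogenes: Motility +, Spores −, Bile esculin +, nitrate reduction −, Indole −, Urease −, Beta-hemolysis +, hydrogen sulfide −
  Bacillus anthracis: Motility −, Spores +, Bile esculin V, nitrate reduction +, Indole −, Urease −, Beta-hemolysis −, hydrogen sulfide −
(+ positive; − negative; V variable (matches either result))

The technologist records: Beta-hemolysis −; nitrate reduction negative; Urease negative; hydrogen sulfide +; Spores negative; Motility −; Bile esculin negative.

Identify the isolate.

Erysipelothrix rhusiopathiae

Spores −: excludes Bacillus cereus, Bacillus subtilis, Bacillus anthracis — 7 left.
Motility −: excludes Listeria monocytogenes — 6 left.
hydrogen sulfide +: excludes Corynebacterium jeikeium, Arcanobacterium haemolyticum, Nocardia asteroides, Lactobacillus acidophilus — 2 left.
nitrate reduction −: excludes Corynebacterium diphtheriae — 1 left.
Urease −: the one remaining candidate is consistent.
Beta-hemolysis −: the one remaining candidate is consistent.
Bile esculin −: the one remaining candidate is consistent.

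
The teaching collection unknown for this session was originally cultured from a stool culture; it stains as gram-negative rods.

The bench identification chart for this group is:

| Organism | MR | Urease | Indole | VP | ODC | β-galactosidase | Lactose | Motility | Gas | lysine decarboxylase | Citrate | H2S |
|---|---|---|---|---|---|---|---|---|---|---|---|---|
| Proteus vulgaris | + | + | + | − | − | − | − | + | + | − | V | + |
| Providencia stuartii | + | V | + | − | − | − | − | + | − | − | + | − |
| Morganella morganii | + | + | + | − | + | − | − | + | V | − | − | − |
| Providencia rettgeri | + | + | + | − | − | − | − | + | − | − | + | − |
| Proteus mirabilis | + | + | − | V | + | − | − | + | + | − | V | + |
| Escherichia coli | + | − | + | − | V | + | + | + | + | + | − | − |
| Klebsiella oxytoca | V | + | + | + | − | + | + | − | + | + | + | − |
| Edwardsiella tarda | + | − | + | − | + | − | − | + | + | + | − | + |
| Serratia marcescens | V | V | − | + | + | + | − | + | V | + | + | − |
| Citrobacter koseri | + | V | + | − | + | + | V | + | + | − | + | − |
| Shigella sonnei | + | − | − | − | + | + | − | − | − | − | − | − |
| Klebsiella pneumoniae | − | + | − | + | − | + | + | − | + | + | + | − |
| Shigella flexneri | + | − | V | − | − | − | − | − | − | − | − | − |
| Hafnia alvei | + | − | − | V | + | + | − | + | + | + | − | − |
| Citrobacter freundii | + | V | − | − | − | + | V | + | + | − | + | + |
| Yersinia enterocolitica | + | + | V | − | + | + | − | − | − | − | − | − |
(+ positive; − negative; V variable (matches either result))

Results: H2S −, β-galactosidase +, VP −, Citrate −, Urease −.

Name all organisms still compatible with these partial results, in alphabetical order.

Escherichia coli, Hafnia alvei, Shigella sonnei

VP −: excludes Klebsiella oxytoca, Serratia marcescens, Klebsiella pneumoniae — 13 left.
Citrate −: excludes Providencia stuartii, Providencia rettgeri, Citrobacter koseri, Citrobacter freundii — 9 left.
β-galactosidase +: excludes 5 organisms — 4 left.
H2S −: all 4 remaining candidates are consistent.
Urease −: excludes Yersinia enterocolitica — 3 left.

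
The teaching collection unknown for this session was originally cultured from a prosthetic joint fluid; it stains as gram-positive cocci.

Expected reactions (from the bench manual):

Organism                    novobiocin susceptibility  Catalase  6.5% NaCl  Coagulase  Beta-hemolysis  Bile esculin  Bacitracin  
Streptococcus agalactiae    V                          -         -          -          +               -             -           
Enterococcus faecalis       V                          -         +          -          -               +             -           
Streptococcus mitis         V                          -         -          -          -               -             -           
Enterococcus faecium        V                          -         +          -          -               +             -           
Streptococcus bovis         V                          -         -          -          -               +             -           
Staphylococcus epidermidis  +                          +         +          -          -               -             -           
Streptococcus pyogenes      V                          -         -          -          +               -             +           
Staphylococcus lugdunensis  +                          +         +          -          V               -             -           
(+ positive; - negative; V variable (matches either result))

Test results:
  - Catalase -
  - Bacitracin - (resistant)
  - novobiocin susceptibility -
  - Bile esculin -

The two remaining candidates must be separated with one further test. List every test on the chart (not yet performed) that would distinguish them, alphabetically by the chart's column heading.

Beta-hemolysis

Catalase -: excludes Staphylococcus epidermidis, Staphylococcus lugdunensis — 6 left.
Bile esculin -: excludes Enterococcus faecalis, Enterococcus faecium, Streptococcus bovis — 3 left.
novobiocin susceptibility -: all 3 remaining candidates are consistent.
Bacitracin -: excludes Streptococcus pyogenes — 2 left.
Two candidates remain: Streptococcus agalactiae and Streptococcus mitis.
  6.5% NaCl: - vs - — same for both, does not separate.
  Coagulase: - vs - — same for both, does not separate.
  Beta-hemolysis: Streptococcus agalactiae +, Streptococcus mitis - — discriminates.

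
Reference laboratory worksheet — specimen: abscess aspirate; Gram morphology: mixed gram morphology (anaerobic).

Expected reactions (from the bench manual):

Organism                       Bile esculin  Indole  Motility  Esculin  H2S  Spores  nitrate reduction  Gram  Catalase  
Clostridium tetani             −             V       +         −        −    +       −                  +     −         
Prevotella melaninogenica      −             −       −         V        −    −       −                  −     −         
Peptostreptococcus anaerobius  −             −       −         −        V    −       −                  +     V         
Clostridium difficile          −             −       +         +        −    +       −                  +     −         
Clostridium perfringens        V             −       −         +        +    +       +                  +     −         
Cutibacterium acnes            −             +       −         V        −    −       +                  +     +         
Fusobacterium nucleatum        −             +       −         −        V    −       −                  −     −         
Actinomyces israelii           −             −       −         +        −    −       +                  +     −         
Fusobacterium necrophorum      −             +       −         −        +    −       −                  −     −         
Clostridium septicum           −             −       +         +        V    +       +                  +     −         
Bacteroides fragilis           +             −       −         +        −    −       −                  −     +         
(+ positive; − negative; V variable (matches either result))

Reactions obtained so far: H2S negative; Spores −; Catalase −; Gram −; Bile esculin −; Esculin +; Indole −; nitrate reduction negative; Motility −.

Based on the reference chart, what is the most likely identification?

Prevotella melaninogenica

Indole −: excludes Cutibacterium acnes, Fusobacterium nucleatum, Fusobacterium necrophorum — 8 left.
nitrate reduction −: excludes Clostridium perfringens, Actinomyces israelii, Clostridium septicum — 5 left.
Motility −: excludes Clostridium tetani, Clostridium difficile — 3 left.
H2S −: all 3 remaining candidates are consistent.
Bile esculin −: excludes Bacteroides fragilis — 2 left.
Spores −: all 2 remaining candidates are consistent.
Catalase −: all 2 remaining candidates are consistent.
Gram −: excludes Peptostreptococcus anaerobius — 1 left.
Esculin +: the one remaining candidate is consistent.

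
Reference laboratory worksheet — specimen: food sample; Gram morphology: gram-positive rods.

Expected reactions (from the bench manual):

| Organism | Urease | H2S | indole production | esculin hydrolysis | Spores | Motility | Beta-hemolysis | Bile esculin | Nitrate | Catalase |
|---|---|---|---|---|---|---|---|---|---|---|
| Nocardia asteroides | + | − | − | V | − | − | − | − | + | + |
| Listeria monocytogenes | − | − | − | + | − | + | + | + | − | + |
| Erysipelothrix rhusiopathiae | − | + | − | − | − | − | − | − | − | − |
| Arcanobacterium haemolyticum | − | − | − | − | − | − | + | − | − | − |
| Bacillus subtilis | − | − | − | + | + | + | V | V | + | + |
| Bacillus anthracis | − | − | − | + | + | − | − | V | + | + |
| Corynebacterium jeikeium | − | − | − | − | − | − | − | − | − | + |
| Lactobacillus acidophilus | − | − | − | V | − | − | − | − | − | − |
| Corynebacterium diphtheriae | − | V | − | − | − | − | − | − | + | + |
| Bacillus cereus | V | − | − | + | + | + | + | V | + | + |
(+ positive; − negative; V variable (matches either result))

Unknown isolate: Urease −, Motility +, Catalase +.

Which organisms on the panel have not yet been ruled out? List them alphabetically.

Bacillus cereus, Bacillus subtilis, Listeria monocytogenes

Motility +: excludes 7 organisms — 3 left.
Urease −: all 3 remaining candidates are consistent.
Catalase +: all 3 remaining candidates are consistent.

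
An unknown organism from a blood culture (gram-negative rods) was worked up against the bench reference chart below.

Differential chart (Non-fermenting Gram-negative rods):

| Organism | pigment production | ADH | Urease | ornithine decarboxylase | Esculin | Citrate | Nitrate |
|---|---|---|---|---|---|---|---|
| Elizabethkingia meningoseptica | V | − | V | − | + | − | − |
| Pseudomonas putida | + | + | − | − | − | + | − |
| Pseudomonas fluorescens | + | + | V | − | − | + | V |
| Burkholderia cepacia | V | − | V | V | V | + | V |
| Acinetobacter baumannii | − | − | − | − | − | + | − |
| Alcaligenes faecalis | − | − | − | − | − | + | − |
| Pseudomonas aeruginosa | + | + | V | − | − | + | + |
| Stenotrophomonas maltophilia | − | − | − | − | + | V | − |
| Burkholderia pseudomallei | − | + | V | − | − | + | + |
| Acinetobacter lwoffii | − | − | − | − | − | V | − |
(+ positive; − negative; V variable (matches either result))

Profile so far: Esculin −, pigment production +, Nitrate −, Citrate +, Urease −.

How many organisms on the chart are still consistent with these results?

3

Citrate +: excludes Elizabethkingia meningoseptica — 9 left.
Esculin −: excludes Stenotrophomonas maltophilia — 8 left.
Nitrate −: excludes Pseudomonas aeruginosa, Burkholderia pseudomallei — 6 left.
Urease −: all 6 remaining candidates are consistent.
pigment production +: excludes Acinetobacter baumannii, Alcaligenes faecalis, Acinetobacter lwoffii — 3 left.
Still consistent: Burkholderia cepacia, Pseudomonas fluorescens, Pseudomonas putida.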